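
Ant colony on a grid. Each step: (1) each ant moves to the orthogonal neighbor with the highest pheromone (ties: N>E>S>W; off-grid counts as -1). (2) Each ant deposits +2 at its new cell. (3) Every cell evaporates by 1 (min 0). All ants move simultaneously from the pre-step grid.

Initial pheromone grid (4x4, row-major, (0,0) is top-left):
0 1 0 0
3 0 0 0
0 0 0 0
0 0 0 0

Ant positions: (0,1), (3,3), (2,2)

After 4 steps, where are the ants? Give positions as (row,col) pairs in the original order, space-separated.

Step 1: ant0:(0,1)->E->(0,2) | ant1:(3,3)->N->(2,3) | ant2:(2,2)->N->(1,2)
  grid max=2 at (1,0)
Step 2: ant0:(0,2)->S->(1,2) | ant1:(2,3)->N->(1,3) | ant2:(1,2)->N->(0,2)
  grid max=2 at (0,2)
Step 3: ant0:(1,2)->N->(0,2) | ant1:(1,3)->W->(1,2) | ant2:(0,2)->S->(1,2)
  grid max=5 at (1,2)
Step 4: ant0:(0,2)->S->(1,2) | ant1:(1,2)->N->(0,2) | ant2:(1,2)->N->(0,2)
  grid max=6 at (0,2)

(1,2) (0,2) (0,2)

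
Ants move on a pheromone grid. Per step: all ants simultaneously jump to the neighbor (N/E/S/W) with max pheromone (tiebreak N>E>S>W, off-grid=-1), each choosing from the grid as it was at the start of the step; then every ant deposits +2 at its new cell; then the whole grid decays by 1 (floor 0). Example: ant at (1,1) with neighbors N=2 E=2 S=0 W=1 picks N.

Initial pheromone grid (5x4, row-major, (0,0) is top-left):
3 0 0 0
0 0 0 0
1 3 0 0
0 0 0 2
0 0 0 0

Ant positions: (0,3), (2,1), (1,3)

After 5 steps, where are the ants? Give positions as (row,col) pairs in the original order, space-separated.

Step 1: ant0:(0,3)->S->(1,3) | ant1:(2,1)->W->(2,0) | ant2:(1,3)->N->(0,3)
  grid max=2 at (0,0)
Step 2: ant0:(1,3)->N->(0,3) | ant1:(2,0)->E->(2,1) | ant2:(0,3)->S->(1,3)
  grid max=3 at (2,1)
Step 3: ant0:(0,3)->S->(1,3) | ant1:(2,1)->W->(2,0) | ant2:(1,3)->N->(0,3)
  grid max=3 at (0,3)
Step 4: ant0:(1,3)->N->(0,3) | ant1:(2,0)->E->(2,1) | ant2:(0,3)->S->(1,3)
  grid max=4 at (0,3)
Step 5: ant0:(0,3)->S->(1,3) | ant1:(2,1)->W->(2,0) | ant2:(1,3)->N->(0,3)
  grid max=5 at (0,3)

(1,3) (2,0) (0,3)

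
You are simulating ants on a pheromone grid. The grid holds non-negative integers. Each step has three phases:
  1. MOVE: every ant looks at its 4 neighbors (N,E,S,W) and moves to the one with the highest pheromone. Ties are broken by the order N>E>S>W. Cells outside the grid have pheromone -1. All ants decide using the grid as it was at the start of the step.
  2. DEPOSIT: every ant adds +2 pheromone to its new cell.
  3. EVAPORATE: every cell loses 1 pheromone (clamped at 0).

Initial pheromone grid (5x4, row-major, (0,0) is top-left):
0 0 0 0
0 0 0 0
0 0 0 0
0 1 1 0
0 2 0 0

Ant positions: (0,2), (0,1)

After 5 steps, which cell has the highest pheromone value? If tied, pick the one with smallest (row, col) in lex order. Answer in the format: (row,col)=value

Step 1: ant0:(0,2)->E->(0,3) | ant1:(0,1)->E->(0,2)
  grid max=1 at (0,2)
Step 2: ant0:(0,3)->W->(0,2) | ant1:(0,2)->E->(0,3)
  grid max=2 at (0,2)
Step 3: ant0:(0,2)->E->(0,3) | ant1:(0,3)->W->(0,2)
  grid max=3 at (0,2)
Step 4: ant0:(0,3)->W->(0,2) | ant1:(0,2)->E->(0,3)
  grid max=4 at (0,2)
Step 5: ant0:(0,2)->E->(0,3) | ant1:(0,3)->W->(0,2)
  grid max=5 at (0,2)
Final grid:
  0 0 5 5
  0 0 0 0
  0 0 0 0
  0 0 0 0
  0 0 0 0
Max pheromone 5 at (0,2)

Answer: (0,2)=5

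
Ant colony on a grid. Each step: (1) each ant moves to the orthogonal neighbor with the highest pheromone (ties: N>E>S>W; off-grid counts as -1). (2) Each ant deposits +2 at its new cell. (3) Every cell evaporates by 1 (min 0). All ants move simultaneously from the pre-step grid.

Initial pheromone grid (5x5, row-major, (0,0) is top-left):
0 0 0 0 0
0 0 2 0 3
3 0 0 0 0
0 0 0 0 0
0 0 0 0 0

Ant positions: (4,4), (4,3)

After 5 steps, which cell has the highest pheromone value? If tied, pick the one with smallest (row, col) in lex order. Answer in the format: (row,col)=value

Answer: (3,3)=5

Derivation:
Step 1: ant0:(4,4)->N->(3,4) | ant1:(4,3)->N->(3,3)
  grid max=2 at (1,4)
Step 2: ant0:(3,4)->W->(3,3) | ant1:(3,3)->E->(3,4)
  grid max=2 at (3,3)
Step 3: ant0:(3,3)->E->(3,4) | ant1:(3,4)->W->(3,3)
  grid max=3 at (3,3)
Step 4: ant0:(3,4)->W->(3,3) | ant1:(3,3)->E->(3,4)
  grid max=4 at (3,3)
Step 5: ant0:(3,3)->E->(3,4) | ant1:(3,4)->W->(3,3)
  grid max=5 at (3,3)
Final grid:
  0 0 0 0 0
  0 0 0 0 0
  0 0 0 0 0
  0 0 0 5 5
  0 0 0 0 0
Max pheromone 5 at (3,3)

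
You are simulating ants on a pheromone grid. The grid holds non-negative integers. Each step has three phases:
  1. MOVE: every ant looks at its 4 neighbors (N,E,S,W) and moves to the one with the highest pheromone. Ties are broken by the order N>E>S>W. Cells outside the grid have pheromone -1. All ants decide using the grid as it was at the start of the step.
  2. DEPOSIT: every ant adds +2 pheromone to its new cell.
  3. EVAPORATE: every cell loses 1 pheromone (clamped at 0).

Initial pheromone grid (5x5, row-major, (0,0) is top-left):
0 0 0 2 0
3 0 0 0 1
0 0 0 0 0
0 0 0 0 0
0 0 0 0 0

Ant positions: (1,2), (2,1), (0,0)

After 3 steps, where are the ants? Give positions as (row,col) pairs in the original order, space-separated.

Step 1: ant0:(1,2)->N->(0,2) | ant1:(2,1)->N->(1,1) | ant2:(0,0)->S->(1,0)
  grid max=4 at (1,0)
Step 2: ant0:(0,2)->E->(0,3) | ant1:(1,1)->W->(1,0) | ant2:(1,0)->E->(1,1)
  grid max=5 at (1,0)
Step 3: ant0:(0,3)->E->(0,4) | ant1:(1,0)->E->(1,1) | ant2:(1,1)->W->(1,0)
  grid max=6 at (1,0)

(0,4) (1,1) (1,0)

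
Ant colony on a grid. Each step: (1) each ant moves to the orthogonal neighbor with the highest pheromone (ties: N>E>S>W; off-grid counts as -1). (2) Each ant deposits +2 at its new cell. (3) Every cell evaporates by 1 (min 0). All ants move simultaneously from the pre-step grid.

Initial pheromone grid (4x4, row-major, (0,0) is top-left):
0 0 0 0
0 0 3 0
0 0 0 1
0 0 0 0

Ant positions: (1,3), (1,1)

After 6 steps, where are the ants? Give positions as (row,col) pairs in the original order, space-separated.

Step 1: ant0:(1,3)->W->(1,2) | ant1:(1,1)->E->(1,2)
  grid max=6 at (1,2)
Step 2: ant0:(1,2)->N->(0,2) | ant1:(1,2)->N->(0,2)
  grid max=5 at (1,2)
Step 3: ant0:(0,2)->S->(1,2) | ant1:(0,2)->S->(1,2)
  grid max=8 at (1,2)
Step 4: ant0:(1,2)->N->(0,2) | ant1:(1,2)->N->(0,2)
  grid max=7 at (1,2)
Step 5: ant0:(0,2)->S->(1,2) | ant1:(0,2)->S->(1,2)
  grid max=10 at (1,2)
Step 6: ant0:(1,2)->N->(0,2) | ant1:(1,2)->N->(0,2)
  grid max=9 at (1,2)

(0,2) (0,2)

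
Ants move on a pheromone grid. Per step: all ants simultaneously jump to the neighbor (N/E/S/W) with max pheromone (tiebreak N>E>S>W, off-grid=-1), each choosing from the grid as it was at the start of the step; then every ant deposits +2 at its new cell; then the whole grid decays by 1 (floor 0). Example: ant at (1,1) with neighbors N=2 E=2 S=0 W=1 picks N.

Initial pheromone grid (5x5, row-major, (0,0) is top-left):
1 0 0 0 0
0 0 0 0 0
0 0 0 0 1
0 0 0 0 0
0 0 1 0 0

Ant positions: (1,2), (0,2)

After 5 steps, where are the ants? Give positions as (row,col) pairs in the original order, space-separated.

Step 1: ant0:(1,2)->N->(0,2) | ant1:(0,2)->E->(0,3)
  grid max=1 at (0,2)
Step 2: ant0:(0,2)->E->(0,3) | ant1:(0,3)->W->(0,2)
  grid max=2 at (0,2)
Step 3: ant0:(0,3)->W->(0,2) | ant1:(0,2)->E->(0,3)
  grid max=3 at (0,2)
Step 4: ant0:(0,2)->E->(0,3) | ant1:(0,3)->W->(0,2)
  grid max=4 at (0,2)
Step 5: ant0:(0,3)->W->(0,2) | ant1:(0,2)->E->(0,3)
  grid max=5 at (0,2)

(0,2) (0,3)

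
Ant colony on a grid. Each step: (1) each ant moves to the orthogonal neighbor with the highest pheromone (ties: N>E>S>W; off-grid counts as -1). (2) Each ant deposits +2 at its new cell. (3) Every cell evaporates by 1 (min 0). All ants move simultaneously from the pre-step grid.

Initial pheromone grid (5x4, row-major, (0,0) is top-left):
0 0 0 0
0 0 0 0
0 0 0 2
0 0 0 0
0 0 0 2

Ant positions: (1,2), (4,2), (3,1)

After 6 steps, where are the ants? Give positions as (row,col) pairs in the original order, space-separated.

Step 1: ant0:(1,2)->N->(0,2) | ant1:(4,2)->E->(4,3) | ant2:(3,1)->N->(2,1)
  grid max=3 at (4,3)
Step 2: ant0:(0,2)->E->(0,3) | ant1:(4,3)->N->(3,3) | ant2:(2,1)->N->(1,1)
  grid max=2 at (4,3)
Step 3: ant0:(0,3)->S->(1,3) | ant1:(3,3)->S->(4,3) | ant2:(1,1)->N->(0,1)
  grid max=3 at (4,3)
Step 4: ant0:(1,3)->N->(0,3) | ant1:(4,3)->N->(3,3) | ant2:(0,1)->E->(0,2)
  grid max=2 at (4,3)
Step 5: ant0:(0,3)->W->(0,2) | ant1:(3,3)->S->(4,3) | ant2:(0,2)->E->(0,3)
  grid max=3 at (4,3)
Step 6: ant0:(0,2)->E->(0,3) | ant1:(4,3)->N->(3,3) | ant2:(0,3)->W->(0,2)
  grid max=3 at (0,2)

(0,3) (3,3) (0,2)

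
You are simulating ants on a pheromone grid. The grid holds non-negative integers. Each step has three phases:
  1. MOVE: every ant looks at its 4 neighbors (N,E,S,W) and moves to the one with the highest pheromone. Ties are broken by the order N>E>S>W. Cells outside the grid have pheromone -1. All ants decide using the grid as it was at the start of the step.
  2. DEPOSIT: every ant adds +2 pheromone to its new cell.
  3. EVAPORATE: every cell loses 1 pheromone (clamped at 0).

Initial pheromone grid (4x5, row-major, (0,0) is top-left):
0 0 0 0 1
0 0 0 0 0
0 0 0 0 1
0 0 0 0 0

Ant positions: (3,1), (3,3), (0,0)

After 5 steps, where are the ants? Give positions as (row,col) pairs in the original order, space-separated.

Step 1: ant0:(3,1)->N->(2,1) | ant1:(3,3)->N->(2,3) | ant2:(0,0)->E->(0,1)
  grid max=1 at (0,1)
Step 2: ant0:(2,1)->N->(1,1) | ant1:(2,3)->N->(1,3) | ant2:(0,1)->E->(0,2)
  grid max=1 at (0,2)
Step 3: ant0:(1,1)->N->(0,1) | ant1:(1,3)->N->(0,3) | ant2:(0,2)->E->(0,3)
  grid max=3 at (0,3)
Step 4: ant0:(0,1)->E->(0,2) | ant1:(0,3)->E->(0,4) | ant2:(0,3)->E->(0,4)
  grid max=3 at (0,4)
Step 5: ant0:(0,2)->E->(0,3) | ant1:(0,4)->W->(0,3) | ant2:(0,4)->W->(0,3)
  grid max=7 at (0,3)

(0,3) (0,3) (0,3)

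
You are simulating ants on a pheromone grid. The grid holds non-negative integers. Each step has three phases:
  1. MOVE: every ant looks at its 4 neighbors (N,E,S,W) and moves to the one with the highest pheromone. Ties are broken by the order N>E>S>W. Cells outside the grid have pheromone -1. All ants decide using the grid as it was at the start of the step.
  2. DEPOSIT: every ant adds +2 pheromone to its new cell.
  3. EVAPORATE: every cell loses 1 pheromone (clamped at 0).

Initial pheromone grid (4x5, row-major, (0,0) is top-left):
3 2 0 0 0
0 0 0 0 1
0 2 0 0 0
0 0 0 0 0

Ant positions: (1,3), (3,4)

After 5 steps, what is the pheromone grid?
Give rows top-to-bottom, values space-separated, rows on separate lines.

After step 1: ants at (1,4),(2,4)
  2 1 0 0 0
  0 0 0 0 2
  0 1 0 0 1
  0 0 0 0 0
After step 2: ants at (2,4),(1,4)
  1 0 0 0 0
  0 0 0 0 3
  0 0 0 0 2
  0 0 0 0 0
After step 3: ants at (1,4),(2,4)
  0 0 0 0 0
  0 0 0 0 4
  0 0 0 0 3
  0 0 0 0 0
After step 4: ants at (2,4),(1,4)
  0 0 0 0 0
  0 0 0 0 5
  0 0 0 0 4
  0 0 0 0 0
After step 5: ants at (1,4),(2,4)
  0 0 0 0 0
  0 0 0 0 6
  0 0 0 0 5
  0 0 0 0 0

0 0 0 0 0
0 0 0 0 6
0 0 0 0 5
0 0 0 0 0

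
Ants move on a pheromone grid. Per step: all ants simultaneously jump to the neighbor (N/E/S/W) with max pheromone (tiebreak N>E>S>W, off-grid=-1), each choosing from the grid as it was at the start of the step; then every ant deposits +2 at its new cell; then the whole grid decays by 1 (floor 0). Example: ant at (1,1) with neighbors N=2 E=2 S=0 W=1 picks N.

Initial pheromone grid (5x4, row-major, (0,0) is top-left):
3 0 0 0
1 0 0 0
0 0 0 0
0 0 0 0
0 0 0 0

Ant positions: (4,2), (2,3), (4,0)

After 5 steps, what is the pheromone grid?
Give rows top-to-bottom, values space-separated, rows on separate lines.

After step 1: ants at (3,2),(1,3),(3,0)
  2 0 0 0
  0 0 0 1
  0 0 0 0
  1 0 1 0
  0 0 0 0
After step 2: ants at (2,2),(0,3),(2,0)
  1 0 0 1
  0 0 0 0
  1 0 1 0
  0 0 0 0
  0 0 0 0
After step 3: ants at (1,2),(1,3),(1,0)
  0 0 0 0
  1 0 1 1
  0 0 0 0
  0 0 0 0
  0 0 0 0
After step 4: ants at (1,3),(1,2),(0,0)
  1 0 0 0
  0 0 2 2
  0 0 0 0
  0 0 0 0
  0 0 0 0
After step 5: ants at (1,2),(1,3),(0,1)
  0 1 0 0
  0 0 3 3
  0 0 0 0
  0 0 0 0
  0 0 0 0

0 1 0 0
0 0 3 3
0 0 0 0
0 0 0 0
0 0 0 0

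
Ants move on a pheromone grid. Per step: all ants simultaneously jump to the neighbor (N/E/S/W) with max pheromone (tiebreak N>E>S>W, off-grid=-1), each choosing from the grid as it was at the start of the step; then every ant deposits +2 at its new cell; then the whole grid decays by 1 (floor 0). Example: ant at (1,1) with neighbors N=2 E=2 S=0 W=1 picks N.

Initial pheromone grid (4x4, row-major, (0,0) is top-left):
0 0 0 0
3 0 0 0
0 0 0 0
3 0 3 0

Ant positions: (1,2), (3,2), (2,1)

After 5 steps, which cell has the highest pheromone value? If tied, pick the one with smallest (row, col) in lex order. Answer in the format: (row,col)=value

Step 1: ant0:(1,2)->N->(0,2) | ant1:(3,2)->N->(2,2) | ant2:(2,1)->N->(1,1)
  grid max=2 at (1,0)
Step 2: ant0:(0,2)->E->(0,3) | ant1:(2,2)->S->(3,2) | ant2:(1,1)->W->(1,0)
  grid max=3 at (1,0)
Step 3: ant0:(0,3)->S->(1,3) | ant1:(3,2)->N->(2,2) | ant2:(1,0)->N->(0,0)
  grid max=2 at (1,0)
Step 4: ant0:(1,3)->N->(0,3) | ant1:(2,2)->S->(3,2) | ant2:(0,0)->S->(1,0)
  grid max=3 at (1,0)
Step 5: ant0:(0,3)->S->(1,3) | ant1:(3,2)->N->(2,2) | ant2:(1,0)->N->(0,0)
  grid max=2 at (1,0)
Final grid:
  1 0 0 0
  2 0 0 1
  0 0 1 0
  0 0 2 0
Max pheromone 2 at (1,0)

Answer: (1,0)=2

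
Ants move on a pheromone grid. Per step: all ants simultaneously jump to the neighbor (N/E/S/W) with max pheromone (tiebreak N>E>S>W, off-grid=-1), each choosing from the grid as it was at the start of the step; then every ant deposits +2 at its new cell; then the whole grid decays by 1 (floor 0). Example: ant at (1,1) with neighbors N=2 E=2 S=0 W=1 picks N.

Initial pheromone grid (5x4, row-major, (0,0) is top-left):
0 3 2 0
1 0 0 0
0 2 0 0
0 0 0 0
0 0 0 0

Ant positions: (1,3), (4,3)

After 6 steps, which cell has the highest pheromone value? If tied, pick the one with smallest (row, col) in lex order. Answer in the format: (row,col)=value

Answer: (0,2)=4

Derivation:
Step 1: ant0:(1,3)->N->(0,3) | ant1:(4,3)->N->(3,3)
  grid max=2 at (0,1)
Step 2: ant0:(0,3)->W->(0,2) | ant1:(3,3)->N->(2,3)
  grid max=2 at (0,2)
Step 3: ant0:(0,2)->W->(0,1) | ant1:(2,3)->N->(1,3)
  grid max=2 at (0,1)
Step 4: ant0:(0,1)->E->(0,2) | ant1:(1,3)->N->(0,3)
  grid max=2 at (0,2)
Step 5: ant0:(0,2)->E->(0,3) | ant1:(0,3)->W->(0,2)
  grid max=3 at (0,2)
Step 6: ant0:(0,3)->W->(0,2) | ant1:(0,2)->E->(0,3)
  grid max=4 at (0,2)
Final grid:
  0 0 4 3
  0 0 0 0
  0 0 0 0
  0 0 0 0
  0 0 0 0
Max pheromone 4 at (0,2)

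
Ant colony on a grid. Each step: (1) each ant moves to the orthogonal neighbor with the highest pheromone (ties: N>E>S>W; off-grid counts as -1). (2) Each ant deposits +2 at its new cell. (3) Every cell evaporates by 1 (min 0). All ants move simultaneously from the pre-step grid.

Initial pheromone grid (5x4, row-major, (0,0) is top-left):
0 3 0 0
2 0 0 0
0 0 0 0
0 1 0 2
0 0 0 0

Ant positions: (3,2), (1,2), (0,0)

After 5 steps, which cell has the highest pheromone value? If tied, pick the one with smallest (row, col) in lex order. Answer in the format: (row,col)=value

Step 1: ant0:(3,2)->E->(3,3) | ant1:(1,2)->N->(0,2) | ant2:(0,0)->E->(0,1)
  grid max=4 at (0,1)
Step 2: ant0:(3,3)->N->(2,3) | ant1:(0,2)->W->(0,1) | ant2:(0,1)->E->(0,2)
  grid max=5 at (0,1)
Step 3: ant0:(2,3)->S->(3,3) | ant1:(0,1)->E->(0,2) | ant2:(0,2)->W->(0,1)
  grid max=6 at (0,1)
Step 4: ant0:(3,3)->N->(2,3) | ant1:(0,2)->W->(0,1) | ant2:(0,1)->E->(0,2)
  grid max=7 at (0,1)
Step 5: ant0:(2,3)->S->(3,3) | ant1:(0,1)->E->(0,2) | ant2:(0,2)->W->(0,1)
  grid max=8 at (0,1)
Final grid:
  0 8 5 0
  0 0 0 0
  0 0 0 0
  0 0 0 3
  0 0 0 0
Max pheromone 8 at (0,1)

Answer: (0,1)=8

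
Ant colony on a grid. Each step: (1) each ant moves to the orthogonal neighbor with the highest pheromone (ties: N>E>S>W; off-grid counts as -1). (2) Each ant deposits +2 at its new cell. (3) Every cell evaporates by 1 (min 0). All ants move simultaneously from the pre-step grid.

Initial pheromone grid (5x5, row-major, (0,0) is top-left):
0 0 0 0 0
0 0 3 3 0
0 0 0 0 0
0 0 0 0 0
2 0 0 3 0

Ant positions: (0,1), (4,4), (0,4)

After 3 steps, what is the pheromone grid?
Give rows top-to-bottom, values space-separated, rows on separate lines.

After step 1: ants at (0,2),(4,3),(1,4)
  0 0 1 0 0
  0 0 2 2 1
  0 0 0 0 0
  0 0 0 0 0
  1 0 0 4 0
After step 2: ants at (1,2),(3,3),(1,3)
  0 0 0 0 0
  0 0 3 3 0
  0 0 0 0 0
  0 0 0 1 0
  0 0 0 3 0
After step 3: ants at (1,3),(4,3),(1,2)
  0 0 0 0 0
  0 0 4 4 0
  0 0 0 0 0
  0 0 0 0 0
  0 0 0 4 0

0 0 0 0 0
0 0 4 4 0
0 0 0 0 0
0 0 0 0 0
0 0 0 4 0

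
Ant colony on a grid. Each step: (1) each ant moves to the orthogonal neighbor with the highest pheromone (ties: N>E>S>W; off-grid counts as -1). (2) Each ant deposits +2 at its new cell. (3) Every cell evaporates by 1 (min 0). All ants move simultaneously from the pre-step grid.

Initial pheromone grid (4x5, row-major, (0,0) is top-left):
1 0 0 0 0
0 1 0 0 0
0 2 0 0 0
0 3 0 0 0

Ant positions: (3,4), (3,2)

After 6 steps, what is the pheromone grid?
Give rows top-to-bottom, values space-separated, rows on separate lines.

After step 1: ants at (2,4),(3,1)
  0 0 0 0 0
  0 0 0 0 0
  0 1 0 0 1
  0 4 0 0 0
After step 2: ants at (1,4),(2,1)
  0 0 0 0 0
  0 0 0 0 1
  0 2 0 0 0
  0 3 0 0 0
After step 3: ants at (0,4),(3,1)
  0 0 0 0 1
  0 0 0 0 0
  0 1 0 0 0
  0 4 0 0 0
After step 4: ants at (1,4),(2,1)
  0 0 0 0 0
  0 0 0 0 1
  0 2 0 0 0
  0 3 0 0 0
After step 5: ants at (0,4),(3,1)
  0 0 0 0 1
  0 0 0 0 0
  0 1 0 0 0
  0 4 0 0 0
After step 6: ants at (1,4),(2,1)
  0 0 0 0 0
  0 0 0 0 1
  0 2 0 0 0
  0 3 0 0 0

0 0 0 0 0
0 0 0 0 1
0 2 0 0 0
0 3 0 0 0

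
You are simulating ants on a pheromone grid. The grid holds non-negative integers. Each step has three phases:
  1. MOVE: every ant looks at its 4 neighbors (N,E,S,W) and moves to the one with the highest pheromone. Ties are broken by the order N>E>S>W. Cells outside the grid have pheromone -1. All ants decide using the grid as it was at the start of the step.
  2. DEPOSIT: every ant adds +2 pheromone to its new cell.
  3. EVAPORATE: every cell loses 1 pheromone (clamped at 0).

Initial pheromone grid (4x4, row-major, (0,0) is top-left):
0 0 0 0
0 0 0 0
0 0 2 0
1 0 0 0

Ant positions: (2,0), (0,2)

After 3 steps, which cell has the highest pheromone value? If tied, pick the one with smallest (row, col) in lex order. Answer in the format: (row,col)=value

Answer: (3,0)=2

Derivation:
Step 1: ant0:(2,0)->S->(3,0) | ant1:(0,2)->E->(0,3)
  grid max=2 at (3,0)
Step 2: ant0:(3,0)->N->(2,0) | ant1:(0,3)->S->(1,3)
  grid max=1 at (1,3)
Step 3: ant0:(2,0)->S->(3,0) | ant1:(1,3)->N->(0,3)
  grid max=2 at (3,0)
Final grid:
  0 0 0 1
  0 0 0 0
  0 0 0 0
  2 0 0 0
Max pheromone 2 at (3,0)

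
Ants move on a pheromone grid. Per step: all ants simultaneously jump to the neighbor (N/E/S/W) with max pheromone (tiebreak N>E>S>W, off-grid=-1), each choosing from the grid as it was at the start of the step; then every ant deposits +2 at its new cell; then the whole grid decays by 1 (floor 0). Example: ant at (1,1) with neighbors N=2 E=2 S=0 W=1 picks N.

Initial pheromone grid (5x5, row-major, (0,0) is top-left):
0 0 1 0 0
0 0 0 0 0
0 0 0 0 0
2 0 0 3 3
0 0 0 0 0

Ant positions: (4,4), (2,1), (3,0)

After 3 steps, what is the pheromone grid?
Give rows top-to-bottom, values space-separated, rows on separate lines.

After step 1: ants at (3,4),(1,1),(2,0)
  0 0 0 0 0
  0 1 0 0 0
  1 0 0 0 0
  1 0 0 2 4
  0 0 0 0 0
After step 2: ants at (3,3),(0,1),(3,0)
  0 1 0 0 0
  0 0 0 0 0
  0 0 0 0 0
  2 0 0 3 3
  0 0 0 0 0
After step 3: ants at (3,4),(0,2),(2,0)
  0 0 1 0 0
  0 0 0 0 0
  1 0 0 0 0
  1 0 0 2 4
  0 0 0 0 0

0 0 1 0 0
0 0 0 0 0
1 0 0 0 0
1 0 0 2 4
0 0 0 0 0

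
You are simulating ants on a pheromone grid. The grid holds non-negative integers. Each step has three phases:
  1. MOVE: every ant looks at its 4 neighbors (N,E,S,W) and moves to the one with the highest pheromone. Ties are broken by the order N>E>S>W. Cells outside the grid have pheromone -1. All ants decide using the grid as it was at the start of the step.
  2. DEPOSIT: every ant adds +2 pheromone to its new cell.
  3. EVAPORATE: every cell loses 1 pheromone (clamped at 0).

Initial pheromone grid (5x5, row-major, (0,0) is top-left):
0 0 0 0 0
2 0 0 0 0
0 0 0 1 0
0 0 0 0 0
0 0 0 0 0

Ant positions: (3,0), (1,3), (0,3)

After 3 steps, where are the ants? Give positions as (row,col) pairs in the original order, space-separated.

Step 1: ant0:(3,0)->N->(2,0) | ant1:(1,3)->S->(2,3) | ant2:(0,3)->E->(0,4)
  grid max=2 at (2,3)
Step 2: ant0:(2,0)->N->(1,0) | ant1:(2,3)->N->(1,3) | ant2:(0,4)->S->(1,4)
  grid max=2 at (1,0)
Step 3: ant0:(1,0)->N->(0,0) | ant1:(1,3)->E->(1,4) | ant2:(1,4)->W->(1,3)
  grid max=2 at (1,3)

(0,0) (1,4) (1,3)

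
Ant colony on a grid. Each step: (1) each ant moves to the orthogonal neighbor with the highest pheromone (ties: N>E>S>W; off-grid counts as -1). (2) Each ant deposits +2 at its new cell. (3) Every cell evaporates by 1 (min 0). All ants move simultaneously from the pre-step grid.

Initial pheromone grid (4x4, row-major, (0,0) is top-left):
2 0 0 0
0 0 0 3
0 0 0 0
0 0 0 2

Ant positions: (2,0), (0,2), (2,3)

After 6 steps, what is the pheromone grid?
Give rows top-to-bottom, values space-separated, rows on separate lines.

After step 1: ants at (1,0),(0,3),(1,3)
  1 0 0 1
  1 0 0 4
  0 0 0 0
  0 0 0 1
After step 2: ants at (0,0),(1,3),(0,3)
  2 0 0 2
  0 0 0 5
  0 0 0 0
  0 0 0 0
After step 3: ants at (0,1),(0,3),(1,3)
  1 1 0 3
  0 0 0 6
  0 0 0 0
  0 0 0 0
After step 4: ants at (0,0),(1,3),(0,3)
  2 0 0 4
  0 0 0 7
  0 0 0 0
  0 0 0 0
After step 5: ants at (0,1),(0,3),(1,3)
  1 1 0 5
  0 0 0 8
  0 0 0 0
  0 0 0 0
After step 6: ants at (0,0),(1,3),(0,3)
  2 0 0 6
  0 0 0 9
  0 0 0 0
  0 0 0 0

2 0 0 6
0 0 0 9
0 0 0 0
0 0 0 0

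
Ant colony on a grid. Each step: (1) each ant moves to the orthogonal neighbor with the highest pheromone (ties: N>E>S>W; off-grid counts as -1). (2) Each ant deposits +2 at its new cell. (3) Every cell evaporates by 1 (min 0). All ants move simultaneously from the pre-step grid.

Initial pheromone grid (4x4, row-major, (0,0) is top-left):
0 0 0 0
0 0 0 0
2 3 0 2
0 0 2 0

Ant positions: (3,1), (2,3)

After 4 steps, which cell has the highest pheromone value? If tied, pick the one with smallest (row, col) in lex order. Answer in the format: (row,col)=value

Answer: (2,1)=3

Derivation:
Step 1: ant0:(3,1)->N->(2,1) | ant1:(2,3)->N->(1,3)
  grid max=4 at (2,1)
Step 2: ant0:(2,1)->W->(2,0) | ant1:(1,3)->S->(2,3)
  grid max=3 at (2,1)
Step 3: ant0:(2,0)->E->(2,1) | ant1:(2,3)->N->(1,3)
  grid max=4 at (2,1)
Step 4: ant0:(2,1)->W->(2,0) | ant1:(1,3)->S->(2,3)
  grid max=3 at (2,1)
Final grid:
  0 0 0 0
  0 0 0 0
  2 3 0 2
  0 0 0 0
Max pheromone 3 at (2,1)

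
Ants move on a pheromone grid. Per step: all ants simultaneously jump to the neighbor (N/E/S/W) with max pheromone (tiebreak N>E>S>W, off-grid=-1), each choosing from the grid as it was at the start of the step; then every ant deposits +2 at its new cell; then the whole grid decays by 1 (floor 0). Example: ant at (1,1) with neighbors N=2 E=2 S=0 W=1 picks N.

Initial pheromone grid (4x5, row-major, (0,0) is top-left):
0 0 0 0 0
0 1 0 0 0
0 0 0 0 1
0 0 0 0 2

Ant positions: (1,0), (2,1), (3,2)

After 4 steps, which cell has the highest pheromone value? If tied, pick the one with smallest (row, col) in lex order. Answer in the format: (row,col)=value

Step 1: ant0:(1,0)->E->(1,1) | ant1:(2,1)->N->(1,1) | ant2:(3,2)->N->(2,2)
  grid max=4 at (1,1)
Step 2: ant0:(1,1)->N->(0,1) | ant1:(1,1)->N->(0,1) | ant2:(2,2)->N->(1,2)
  grid max=3 at (0,1)
Step 3: ant0:(0,1)->S->(1,1) | ant1:(0,1)->S->(1,1) | ant2:(1,2)->W->(1,1)
  grid max=8 at (1,1)
Step 4: ant0:(1,1)->N->(0,1) | ant1:(1,1)->N->(0,1) | ant2:(1,1)->N->(0,1)
  grid max=7 at (0,1)
Final grid:
  0 7 0 0 0
  0 7 0 0 0
  0 0 0 0 0
  0 0 0 0 0
Max pheromone 7 at (0,1)

Answer: (0,1)=7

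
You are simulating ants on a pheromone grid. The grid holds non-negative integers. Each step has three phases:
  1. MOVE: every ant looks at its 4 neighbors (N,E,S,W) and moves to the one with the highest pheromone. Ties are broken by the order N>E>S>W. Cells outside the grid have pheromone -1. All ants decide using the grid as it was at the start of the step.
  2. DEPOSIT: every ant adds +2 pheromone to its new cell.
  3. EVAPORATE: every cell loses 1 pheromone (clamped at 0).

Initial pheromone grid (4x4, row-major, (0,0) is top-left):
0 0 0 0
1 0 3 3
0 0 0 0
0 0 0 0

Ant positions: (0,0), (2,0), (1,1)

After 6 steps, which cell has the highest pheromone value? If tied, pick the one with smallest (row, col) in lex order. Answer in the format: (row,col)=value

Answer: (0,0)=7

Derivation:
Step 1: ant0:(0,0)->S->(1,0) | ant1:(2,0)->N->(1,0) | ant2:(1,1)->E->(1,2)
  grid max=4 at (1,0)
Step 2: ant0:(1,0)->N->(0,0) | ant1:(1,0)->N->(0,0) | ant2:(1,2)->E->(1,3)
  grid max=3 at (0,0)
Step 3: ant0:(0,0)->S->(1,0) | ant1:(0,0)->S->(1,0) | ant2:(1,3)->W->(1,2)
  grid max=6 at (1,0)
Step 4: ant0:(1,0)->N->(0,0) | ant1:(1,0)->N->(0,0) | ant2:(1,2)->E->(1,3)
  grid max=5 at (0,0)
Step 5: ant0:(0,0)->S->(1,0) | ant1:(0,0)->S->(1,0) | ant2:(1,3)->W->(1,2)
  grid max=8 at (1,0)
Step 6: ant0:(1,0)->N->(0,0) | ant1:(1,0)->N->(0,0) | ant2:(1,2)->E->(1,3)
  grid max=7 at (0,0)
Final grid:
  7 0 0 0
  7 0 3 3
  0 0 0 0
  0 0 0 0
Max pheromone 7 at (0,0)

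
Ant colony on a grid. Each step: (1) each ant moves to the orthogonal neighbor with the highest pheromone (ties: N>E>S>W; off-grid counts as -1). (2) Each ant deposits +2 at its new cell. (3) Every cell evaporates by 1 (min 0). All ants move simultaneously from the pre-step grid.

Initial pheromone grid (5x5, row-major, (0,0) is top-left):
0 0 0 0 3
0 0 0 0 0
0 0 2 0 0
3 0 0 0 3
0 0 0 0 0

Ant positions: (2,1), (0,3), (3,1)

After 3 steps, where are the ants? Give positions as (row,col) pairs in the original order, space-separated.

Step 1: ant0:(2,1)->E->(2,2) | ant1:(0,3)->E->(0,4) | ant2:(3,1)->W->(3,0)
  grid max=4 at (0,4)
Step 2: ant0:(2,2)->N->(1,2) | ant1:(0,4)->S->(1,4) | ant2:(3,0)->N->(2,0)
  grid max=3 at (0,4)
Step 3: ant0:(1,2)->S->(2,2) | ant1:(1,4)->N->(0,4) | ant2:(2,0)->S->(3,0)
  grid max=4 at (0,4)

(2,2) (0,4) (3,0)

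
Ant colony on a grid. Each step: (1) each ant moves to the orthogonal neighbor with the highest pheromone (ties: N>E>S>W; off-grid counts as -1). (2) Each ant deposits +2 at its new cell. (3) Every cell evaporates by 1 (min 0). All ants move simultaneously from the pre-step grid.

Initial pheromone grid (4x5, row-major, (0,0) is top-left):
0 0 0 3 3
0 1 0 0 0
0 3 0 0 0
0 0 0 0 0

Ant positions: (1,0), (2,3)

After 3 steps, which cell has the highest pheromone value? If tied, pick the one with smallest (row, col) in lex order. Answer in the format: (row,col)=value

Answer: (0,3)=2

Derivation:
Step 1: ant0:(1,0)->E->(1,1) | ant1:(2,3)->N->(1,3)
  grid max=2 at (0,3)
Step 2: ant0:(1,1)->S->(2,1) | ant1:(1,3)->N->(0,3)
  grid max=3 at (0,3)
Step 3: ant0:(2,1)->N->(1,1) | ant1:(0,3)->E->(0,4)
  grid max=2 at (0,3)
Final grid:
  0 0 0 2 2
  0 2 0 0 0
  0 2 0 0 0
  0 0 0 0 0
Max pheromone 2 at (0,3)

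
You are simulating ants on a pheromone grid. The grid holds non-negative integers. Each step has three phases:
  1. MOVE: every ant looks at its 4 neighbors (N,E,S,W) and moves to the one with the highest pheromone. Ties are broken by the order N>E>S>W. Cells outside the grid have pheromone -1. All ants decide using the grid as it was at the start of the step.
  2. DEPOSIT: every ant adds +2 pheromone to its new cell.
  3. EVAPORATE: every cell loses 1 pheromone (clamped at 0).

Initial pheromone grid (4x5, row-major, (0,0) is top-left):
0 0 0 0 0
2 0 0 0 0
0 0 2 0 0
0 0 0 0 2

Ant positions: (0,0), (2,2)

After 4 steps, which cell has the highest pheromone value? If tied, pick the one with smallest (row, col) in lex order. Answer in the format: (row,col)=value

Step 1: ant0:(0,0)->S->(1,0) | ant1:(2,2)->N->(1,2)
  grid max=3 at (1,0)
Step 2: ant0:(1,0)->N->(0,0) | ant1:(1,2)->S->(2,2)
  grid max=2 at (1,0)
Step 3: ant0:(0,0)->S->(1,0) | ant1:(2,2)->N->(1,2)
  grid max=3 at (1,0)
Step 4: ant0:(1,0)->N->(0,0) | ant1:(1,2)->S->(2,2)
  grid max=2 at (1,0)
Final grid:
  1 0 0 0 0
  2 0 0 0 0
  0 0 2 0 0
  0 0 0 0 0
Max pheromone 2 at (1,0)

Answer: (1,0)=2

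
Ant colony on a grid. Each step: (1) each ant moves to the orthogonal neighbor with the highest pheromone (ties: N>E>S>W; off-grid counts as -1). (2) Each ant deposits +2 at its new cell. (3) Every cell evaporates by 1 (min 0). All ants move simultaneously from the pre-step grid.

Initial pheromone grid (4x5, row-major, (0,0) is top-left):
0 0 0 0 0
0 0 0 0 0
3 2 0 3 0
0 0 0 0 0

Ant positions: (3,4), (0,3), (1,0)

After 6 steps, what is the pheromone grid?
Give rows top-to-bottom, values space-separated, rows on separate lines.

After step 1: ants at (2,4),(0,4),(2,0)
  0 0 0 0 1
  0 0 0 0 0
  4 1 0 2 1
  0 0 0 0 0
After step 2: ants at (2,3),(1,4),(2,1)
  0 0 0 0 0
  0 0 0 0 1
  3 2 0 3 0
  0 0 0 0 0
After step 3: ants at (1,3),(0,4),(2,0)
  0 0 0 0 1
  0 0 0 1 0
  4 1 0 2 0
  0 0 0 0 0
After step 4: ants at (2,3),(1,4),(2,1)
  0 0 0 0 0
  0 0 0 0 1
  3 2 0 3 0
  0 0 0 0 0
After step 5: ants at (1,3),(0,4),(2,0)
  0 0 0 0 1
  0 0 0 1 0
  4 1 0 2 0
  0 0 0 0 0
After step 6: ants at (2,3),(1,4),(2,1)
  0 0 0 0 0
  0 0 0 0 1
  3 2 0 3 0
  0 0 0 0 0

0 0 0 0 0
0 0 0 0 1
3 2 0 3 0
0 0 0 0 0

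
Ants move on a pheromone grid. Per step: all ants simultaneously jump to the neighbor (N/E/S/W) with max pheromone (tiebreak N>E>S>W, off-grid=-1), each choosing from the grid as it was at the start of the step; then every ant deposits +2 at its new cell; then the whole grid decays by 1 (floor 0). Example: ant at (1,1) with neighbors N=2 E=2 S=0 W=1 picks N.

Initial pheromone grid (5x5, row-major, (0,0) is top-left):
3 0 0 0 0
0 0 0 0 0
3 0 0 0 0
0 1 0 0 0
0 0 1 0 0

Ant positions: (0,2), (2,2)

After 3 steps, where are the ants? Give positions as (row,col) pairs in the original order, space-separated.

Step 1: ant0:(0,2)->E->(0,3) | ant1:(2,2)->N->(1,2)
  grid max=2 at (0,0)
Step 2: ant0:(0,3)->E->(0,4) | ant1:(1,2)->N->(0,2)
  grid max=1 at (0,0)
Step 3: ant0:(0,4)->S->(1,4) | ant1:(0,2)->E->(0,3)
  grid max=1 at (0,3)

(1,4) (0,3)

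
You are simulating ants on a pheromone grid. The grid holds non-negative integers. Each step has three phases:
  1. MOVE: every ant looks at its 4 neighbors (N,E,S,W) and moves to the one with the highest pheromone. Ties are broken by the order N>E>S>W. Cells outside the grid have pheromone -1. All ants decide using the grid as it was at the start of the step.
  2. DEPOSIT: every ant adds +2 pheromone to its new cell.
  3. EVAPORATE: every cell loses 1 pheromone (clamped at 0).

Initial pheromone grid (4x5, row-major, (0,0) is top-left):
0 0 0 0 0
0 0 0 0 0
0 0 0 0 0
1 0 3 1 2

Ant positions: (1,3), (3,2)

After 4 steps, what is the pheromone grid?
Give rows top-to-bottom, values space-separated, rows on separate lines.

After step 1: ants at (0,3),(3,3)
  0 0 0 1 0
  0 0 0 0 0
  0 0 0 0 0
  0 0 2 2 1
After step 2: ants at (0,4),(3,2)
  0 0 0 0 1
  0 0 0 0 0
  0 0 0 0 0
  0 0 3 1 0
After step 3: ants at (1,4),(3,3)
  0 0 0 0 0
  0 0 0 0 1
  0 0 0 0 0
  0 0 2 2 0
After step 4: ants at (0,4),(3,2)
  0 0 0 0 1
  0 0 0 0 0
  0 0 0 0 0
  0 0 3 1 0

0 0 0 0 1
0 0 0 0 0
0 0 0 0 0
0 0 3 1 0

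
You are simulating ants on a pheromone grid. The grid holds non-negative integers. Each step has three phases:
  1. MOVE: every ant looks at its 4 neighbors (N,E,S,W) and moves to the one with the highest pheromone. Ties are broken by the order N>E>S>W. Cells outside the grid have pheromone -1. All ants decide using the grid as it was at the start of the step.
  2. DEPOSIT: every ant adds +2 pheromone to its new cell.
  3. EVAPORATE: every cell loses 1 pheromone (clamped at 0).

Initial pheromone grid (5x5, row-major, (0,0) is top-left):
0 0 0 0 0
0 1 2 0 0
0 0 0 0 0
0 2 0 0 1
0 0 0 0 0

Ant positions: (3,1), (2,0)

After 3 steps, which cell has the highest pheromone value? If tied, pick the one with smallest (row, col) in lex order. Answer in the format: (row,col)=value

Step 1: ant0:(3,1)->N->(2,1) | ant1:(2,0)->N->(1,0)
  grid max=1 at (1,0)
Step 2: ant0:(2,1)->S->(3,1) | ant1:(1,0)->N->(0,0)
  grid max=2 at (3,1)
Step 3: ant0:(3,1)->N->(2,1) | ant1:(0,0)->E->(0,1)
  grid max=1 at (0,1)
Final grid:
  0 1 0 0 0
  0 0 0 0 0
  0 1 0 0 0
  0 1 0 0 0
  0 0 0 0 0
Max pheromone 1 at (0,1)

Answer: (0,1)=1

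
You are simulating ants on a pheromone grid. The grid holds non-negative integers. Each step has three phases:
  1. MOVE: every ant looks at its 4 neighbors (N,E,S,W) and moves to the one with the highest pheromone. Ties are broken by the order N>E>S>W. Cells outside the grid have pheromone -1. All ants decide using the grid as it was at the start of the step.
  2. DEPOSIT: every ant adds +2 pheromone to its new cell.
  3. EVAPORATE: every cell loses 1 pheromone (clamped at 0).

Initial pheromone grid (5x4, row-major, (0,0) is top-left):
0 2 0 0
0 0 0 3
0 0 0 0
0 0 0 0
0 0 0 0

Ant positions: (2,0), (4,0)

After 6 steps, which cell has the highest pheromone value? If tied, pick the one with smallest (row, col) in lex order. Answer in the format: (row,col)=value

Answer: (0,2)=1

Derivation:
Step 1: ant0:(2,0)->N->(1,0) | ant1:(4,0)->N->(3,0)
  grid max=2 at (1,3)
Step 2: ant0:(1,0)->N->(0,0) | ant1:(3,0)->N->(2,0)
  grid max=1 at (0,0)
Step 3: ant0:(0,0)->E->(0,1) | ant1:(2,0)->N->(1,0)
  grid max=1 at (0,1)
Step 4: ant0:(0,1)->E->(0,2) | ant1:(1,0)->N->(0,0)
  grid max=1 at (0,0)
Step 5: ant0:(0,2)->E->(0,3) | ant1:(0,0)->E->(0,1)
  grid max=1 at (0,1)
Step 6: ant0:(0,3)->S->(1,3) | ant1:(0,1)->E->(0,2)
  grid max=1 at (0,2)
Final grid:
  0 0 1 0
  0 0 0 1
  0 0 0 0
  0 0 0 0
  0 0 0 0
Max pheromone 1 at (0,2)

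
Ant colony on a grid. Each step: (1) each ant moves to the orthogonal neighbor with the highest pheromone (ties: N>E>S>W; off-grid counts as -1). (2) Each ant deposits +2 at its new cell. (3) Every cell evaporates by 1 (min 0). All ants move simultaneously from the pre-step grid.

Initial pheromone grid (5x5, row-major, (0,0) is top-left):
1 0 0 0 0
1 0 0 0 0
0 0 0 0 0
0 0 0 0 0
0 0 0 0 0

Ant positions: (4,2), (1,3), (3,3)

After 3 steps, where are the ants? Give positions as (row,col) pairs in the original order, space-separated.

Step 1: ant0:(4,2)->N->(3,2) | ant1:(1,3)->N->(0,3) | ant2:(3,3)->N->(2,3)
  grid max=1 at (0,3)
Step 2: ant0:(3,2)->N->(2,2) | ant1:(0,3)->E->(0,4) | ant2:(2,3)->N->(1,3)
  grid max=1 at (0,4)
Step 3: ant0:(2,2)->N->(1,2) | ant1:(0,4)->S->(1,4) | ant2:(1,3)->N->(0,3)
  grid max=1 at (0,3)

(1,2) (1,4) (0,3)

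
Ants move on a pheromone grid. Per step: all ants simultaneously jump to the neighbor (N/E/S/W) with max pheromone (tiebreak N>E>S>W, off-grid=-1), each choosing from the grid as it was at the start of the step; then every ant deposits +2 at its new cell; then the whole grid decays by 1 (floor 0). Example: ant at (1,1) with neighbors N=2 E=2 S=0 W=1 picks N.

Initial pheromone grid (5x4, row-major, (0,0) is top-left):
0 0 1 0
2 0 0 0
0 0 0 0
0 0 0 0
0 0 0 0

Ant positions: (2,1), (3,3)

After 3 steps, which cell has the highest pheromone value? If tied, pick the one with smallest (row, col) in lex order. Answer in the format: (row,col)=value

Answer: (0,0)=1

Derivation:
Step 1: ant0:(2,1)->N->(1,1) | ant1:(3,3)->N->(2,3)
  grid max=1 at (1,0)
Step 2: ant0:(1,1)->W->(1,0) | ant1:(2,3)->N->(1,3)
  grid max=2 at (1,0)
Step 3: ant0:(1,0)->N->(0,0) | ant1:(1,3)->N->(0,3)
  grid max=1 at (0,0)
Final grid:
  1 0 0 1
  1 0 0 0
  0 0 0 0
  0 0 0 0
  0 0 0 0
Max pheromone 1 at (0,0)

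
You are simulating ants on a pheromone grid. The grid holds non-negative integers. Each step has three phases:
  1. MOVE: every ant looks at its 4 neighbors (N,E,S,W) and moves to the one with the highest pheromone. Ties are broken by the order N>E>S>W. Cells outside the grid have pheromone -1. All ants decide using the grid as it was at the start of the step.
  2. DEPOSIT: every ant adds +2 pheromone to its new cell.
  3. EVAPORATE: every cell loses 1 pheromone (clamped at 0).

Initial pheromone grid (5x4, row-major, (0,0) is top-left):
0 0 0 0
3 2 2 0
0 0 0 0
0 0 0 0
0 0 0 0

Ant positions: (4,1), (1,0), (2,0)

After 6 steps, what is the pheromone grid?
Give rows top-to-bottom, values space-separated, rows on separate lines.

After step 1: ants at (3,1),(1,1),(1,0)
  0 0 0 0
  4 3 1 0
  0 0 0 0
  0 1 0 0
  0 0 0 0
After step 2: ants at (2,1),(1,0),(1,1)
  0 0 0 0
  5 4 0 0
  0 1 0 0
  0 0 0 0
  0 0 0 0
After step 3: ants at (1,1),(1,1),(1,0)
  0 0 0 0
  6 7 0 0
  0 0 0 0
  0 0 0 0
  0 0 0 0
After step 4: ants at (1,0),(1,0),(1,1)
  0 0 0 0
  9 8 0 0
  0 0 0 0
  0 0 0 0
  0 0 0 0
After step 5: ants at (1,1),(1,1),(1,0)
  0 0 0 0
  10 11 0 0
  0 0 0 0
  0 0 0 0
  0 0 0 0
After step 6: ants at (1,0),(1,0),(1,1)
  0 0 0 0
  13 12 0 0
  0 0 0 0
  0 0 0 0
  0 0 0 0

0 0 0 0
13 12 0 0
0 0 0 0
0 0 0 0
0 0 0 0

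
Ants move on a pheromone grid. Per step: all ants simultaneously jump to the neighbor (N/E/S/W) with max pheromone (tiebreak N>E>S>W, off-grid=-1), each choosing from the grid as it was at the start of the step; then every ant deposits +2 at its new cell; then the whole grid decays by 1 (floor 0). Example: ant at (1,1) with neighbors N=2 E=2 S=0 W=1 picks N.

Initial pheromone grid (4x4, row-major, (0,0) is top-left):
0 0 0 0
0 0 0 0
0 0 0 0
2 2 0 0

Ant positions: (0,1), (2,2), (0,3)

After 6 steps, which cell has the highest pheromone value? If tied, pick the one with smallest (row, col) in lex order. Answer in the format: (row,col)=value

Answer: (1,2)=12

Derivation:
Step 1: ant0:(0,1)->E->(0,2) | ant1:(2,2)->N->(1,2) | ant2:(0,3)->S->(1,3)
  grid max=1 at (0,2)
Step 2: ant0:(0,2)->S->(1,2) | ant1:(1,2)->N->(0,2) | ant2:(1,3)->W->(1,2)
  grid max=4 at (1,2)
Step 3: ant0:(1,2)->N->(0,2) | ant1:(0,2)->S->(1,2) | ant2:(1,2)->N->(0,2)
  grid max=5 at (0,2)
Step 4: ant0:(0,2)->S->(1,2) | ant1:(1,2)->N->(0,2) | ant2:(0,2)->S->(1,2)
  grid max=8 at (1,2)
Step 5: ant0:(1,2)->N->(0,2) | ant1:(0,2)->S->(1,2) | ant2:(1,2)->N->(0,2)
  grid max=9 at (0,2)
Step 6: ant0:(0,2)->S->(1,2) | ant1:(1,2)->N->(0,2) | ant2:(0,2)->S->(1,2)
  grid max=12 at (1,2)
Final grid:
  0 0 10 0
  0 0 12 0
  0 0 0 0
  0 0 0 0
Max pheromone 12 at (1,2)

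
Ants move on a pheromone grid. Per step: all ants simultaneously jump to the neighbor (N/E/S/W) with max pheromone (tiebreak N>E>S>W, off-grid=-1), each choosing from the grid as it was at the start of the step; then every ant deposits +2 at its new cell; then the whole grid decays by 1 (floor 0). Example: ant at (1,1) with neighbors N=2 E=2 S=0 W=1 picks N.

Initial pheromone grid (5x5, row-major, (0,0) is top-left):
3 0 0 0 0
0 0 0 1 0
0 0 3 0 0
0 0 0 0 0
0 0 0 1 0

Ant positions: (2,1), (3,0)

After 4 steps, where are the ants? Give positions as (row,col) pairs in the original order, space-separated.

Step 1: ant0:(2,1)->E->(2,2) | ant1:(3,0)->N->(2,0)
  grid max=4 at (2,2)
Step 2: ant0:(2,2)->N->(1,2) | ant1:(2,0)->N->(1,0)
  grid max=3 at (2,2)
Step 3: ant0:(1,2)->S->(2,2) | ant1:(1,0)->N->(0,0)
  grid max=4 at (2,2)
Step 4: ant0:(2,2)->N->(1,2) | ant1:(0,0)->E->(0,1)
  grid max=3 at (2,2)

(1,2) (0,1)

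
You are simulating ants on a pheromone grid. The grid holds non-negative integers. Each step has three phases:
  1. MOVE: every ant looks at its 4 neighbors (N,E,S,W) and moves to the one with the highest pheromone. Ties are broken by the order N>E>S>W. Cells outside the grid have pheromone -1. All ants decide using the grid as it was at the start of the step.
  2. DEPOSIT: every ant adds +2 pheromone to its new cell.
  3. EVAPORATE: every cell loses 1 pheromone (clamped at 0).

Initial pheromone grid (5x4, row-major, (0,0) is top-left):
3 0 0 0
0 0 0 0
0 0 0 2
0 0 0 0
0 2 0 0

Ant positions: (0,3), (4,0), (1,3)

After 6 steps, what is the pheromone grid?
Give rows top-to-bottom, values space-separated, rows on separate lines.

After step 1: ants at (1,3),(4,1),(2,3)
  2 0 0 0
  0 0 0 1
  0 0 0 3
  0 0 0 0
  0 3 0 0
After step 2: ants at (2,3),(3,1),(1,3)
  1 0 0 0
  0 0 0 2
  0 0 0 4
  0 1 0 0
  0 2 0 0
After step 3: ants at (1,3),(4,1),(2,3)
  0 0 0 0
  0 0 0 3
  0 0 0 5
  0 0 0 0
  0 3 0 0
After step 4: ants at (2,3),(3,1),(1,3)
  0 0 0 0
  0 0 0 4
  0 0 0 6
  0 1 0 0
  0 2 0 0
After step 5: ants at (1,3),(4,1),(2,3)
  0 0 0 0
  0 0 0 5
  0 0 0 7
  0 0 0 0
  0 3 0 0
After step 6: ants at (2,3),(3,1),(1,3)
  0 0 0 0
  0 0 0 6
  0 0 0 8
  0 1 0 0
  0 2 0 0

0 0 0 0
0 0 0 6
0 0 0 8
0 1 0 0
0 2 0 0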